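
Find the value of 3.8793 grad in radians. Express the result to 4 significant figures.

1 grad = 0.0157080 rad.
Then 3.8793 × 0.0157080 ≈ 0.06094 rad.

0.06094 rad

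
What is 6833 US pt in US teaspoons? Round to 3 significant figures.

656000 US tsp

1 US pt = 96.0000 US tsp.
So 6833 × 96.0000 ≈ 656000 US tsp.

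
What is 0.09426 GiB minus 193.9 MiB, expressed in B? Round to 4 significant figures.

0.09426 GiB = 1.01211 × 10^8 B and 193.9 MiB = 2.03319 × 10^8 B.
1.01211 × 10^8 − 2.03319 × 10^8 ≈ -1.021 × 10^8 B.

-1.021 × 10^8 B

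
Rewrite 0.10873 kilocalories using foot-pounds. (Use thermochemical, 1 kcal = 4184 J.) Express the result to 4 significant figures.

335.5 foot-pounds

1 kilocalorie = 3085.96 ft·lbf.
Thus 0.10873 × 3085.96 ≈ 335.5 ft·lbf.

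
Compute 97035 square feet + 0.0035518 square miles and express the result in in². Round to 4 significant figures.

2.823e+7 in²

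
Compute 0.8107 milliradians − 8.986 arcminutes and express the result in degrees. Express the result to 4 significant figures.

-0.1033 °

0.8107 mrad = 0.0464497 ° and 8.986 arcmin = 0.149767 °.
0.0464497 − 0.149767 ≈ -0.1033 °.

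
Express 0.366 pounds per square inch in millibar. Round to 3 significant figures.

25.2 mbar

1 psi = 68.9476 millibar.
Thus 0.366 × 68.9476 ≈ 25.2 mbar.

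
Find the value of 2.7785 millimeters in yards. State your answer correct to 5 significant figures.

1 mm = 0.00109361 yd.
So 2.7785 × 0.00109361 ≈ 0.0030386 yd.

0.0030386 yd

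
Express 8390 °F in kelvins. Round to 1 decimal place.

4916.5 K

K = (°F + 459.67) × 5/9.
Applying the formula gives 4916.5 K.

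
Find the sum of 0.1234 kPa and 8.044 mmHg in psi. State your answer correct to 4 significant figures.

0.1734 psi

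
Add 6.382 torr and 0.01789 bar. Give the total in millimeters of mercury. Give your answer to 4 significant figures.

6.382 torr = 6.38200 mmHg and 0.01789 bar = 13.4186 mmHg.
6.38200 + 13.4186 ≈ 19.80 mmHg.

19.80 millimeters of mercury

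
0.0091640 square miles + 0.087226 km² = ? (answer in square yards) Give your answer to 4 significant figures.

0.0091640 mi² = 28386.4 yd² and 0.087226 km² = 104321 yd².
28386.4 + 104321 ≈ 132700 yd².

132700 yd²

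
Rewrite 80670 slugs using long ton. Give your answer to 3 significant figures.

1 slug = 0.0143634 long ton.
Then 80670 × 0.0143634 ≈ 1160 long ton.

1160 long ton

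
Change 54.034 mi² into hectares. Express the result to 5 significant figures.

1 mi² = 258.999 ha.
So 54.034 × 258.999 ≈ 13995 ha.

13995 ha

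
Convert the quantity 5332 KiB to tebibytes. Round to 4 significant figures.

4.966e-6 TiB

1 KiB = 9.31323e-10 tebibytes.
So 5332 × 9.31323e-10 ≈ 4.966e-6 TiB.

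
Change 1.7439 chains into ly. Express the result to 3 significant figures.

1 chain = 2.12635e-15 light-years.
1.7439 × 2.12635e-15 ≈ 3.71e-15 ly.

3.71e-15 ly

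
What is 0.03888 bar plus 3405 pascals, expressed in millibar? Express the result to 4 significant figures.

0.03888 bar = 38.8800 mbar and 3405 Pa = 34.0500 mbar.
38.8800 + 34.0500 ≈ 72.93 mbar.

72.93 mbar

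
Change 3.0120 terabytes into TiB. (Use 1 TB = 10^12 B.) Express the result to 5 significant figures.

1 TB = 0.909495 TiB.
So 3.0120 × 0.909495 ≈ 2.7394 TiB.

2.7394 TiB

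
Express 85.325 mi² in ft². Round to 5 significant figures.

1 mi² = 2.78784 × 10^7 square feet.
So 85.325 × 2.78784 × 10^7 ≈ 2.3787 × 10^9 ft².

2.3787 × 10^9 square feet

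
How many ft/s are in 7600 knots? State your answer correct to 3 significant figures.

12800 feet per second

1 kn = 1.68781 ft/s.
7600 × 1.68781 ≈ 12800 ft/s.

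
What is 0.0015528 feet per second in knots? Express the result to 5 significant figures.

0.00092001 kn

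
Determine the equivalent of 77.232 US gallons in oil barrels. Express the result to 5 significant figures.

1.8389 bbl

1 US gal = 0.0238095 bbl.
Then 77.232 × 0.0238095 ≈ 1.8389 bbl.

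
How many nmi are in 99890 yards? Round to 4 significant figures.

1 yd = 0.000493737 nautical miles.
Thus 99890 × 0.000493737 ≈ 49.32 nmi.

49.32 nmi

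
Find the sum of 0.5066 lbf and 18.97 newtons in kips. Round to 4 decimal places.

0.5066 lbf = 0.000506600 kip and 18.97 N = 0.00426463 kip.
0.000506600 + 0.00426463 ≈ 0.0048 kip.

0.0048 kips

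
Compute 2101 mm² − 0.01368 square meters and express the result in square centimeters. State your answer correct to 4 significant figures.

2101 mm² = 21.0100 cm² and 0.01368 m² = 136.800 cm².
21.0100 − 136.800 ≈ -115.8 cm².

-115.8 cm²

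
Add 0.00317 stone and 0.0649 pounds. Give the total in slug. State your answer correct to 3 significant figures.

0.00317 st = 0.00137937 slug and 0.0649 lb = 0.00201715 slug.
0.00137937 + 0.00201715 ≈ 0.00340 slug.

0.00340 slug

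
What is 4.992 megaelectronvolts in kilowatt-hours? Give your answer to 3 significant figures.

2.22e-19 kWh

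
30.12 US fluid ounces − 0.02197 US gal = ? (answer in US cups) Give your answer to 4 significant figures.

3.413 US cups

30.12 US fl oz = 3.76500 US cup and 0.02197 US gal = 0.351520 US cup.
3.76500 − 0.351520 ≈ 3.413 US cup.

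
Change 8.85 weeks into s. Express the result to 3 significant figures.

5.35e+6 s

1 week = 604800 seconds.
Thus 8.85 × 604800 ≈ 5.35e+6 s.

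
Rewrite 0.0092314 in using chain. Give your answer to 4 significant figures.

1.166 × 10^-5 chain

1 inch = 0.00126263 chains.
0.0092314 × 0.00126263 ≈ 1.166 × 10^-5 chain.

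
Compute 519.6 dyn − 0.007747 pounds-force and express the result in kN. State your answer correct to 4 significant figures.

519.6 dyn = 5.19600 × 10^-6 kN and 0.007747 lbf = 3.44604 × 10^-5 kN.
5.19600 × 10^-6 − 3.44604 × 10^-5 ≈ -2.926 × 10^-5 kN.

-2.926 × 10^-5 kilonewtons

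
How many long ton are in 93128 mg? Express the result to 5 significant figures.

1 mg = 9.84207 × 10^-10 long ton.
93128 × 9.84207 × 10^-10 ≈ 9.1657 × 10^-5 long ton.

9.1657 × 10^-5 long ton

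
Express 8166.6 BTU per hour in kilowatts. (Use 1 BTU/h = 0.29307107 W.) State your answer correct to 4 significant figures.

2.393 kilowatts

1 BTU/h = 0.000293071 kW.
So 8166.6 × 0.000293071 ≈ 2.393 kW.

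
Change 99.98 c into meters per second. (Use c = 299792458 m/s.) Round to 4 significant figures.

2.997e+10 meters per second

1 speed of light = 2.99792e+8 m/s.
Thus 99.98 × 2.99792e+8 ≈ 2.997e+10 m/s.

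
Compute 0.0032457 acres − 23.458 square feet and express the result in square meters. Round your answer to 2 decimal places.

0.0032457 acre = 13.1349 m² and 23.458 ft² = 2.17932 m².
13.1349 − 2.17932 ≈ 10.96 m².

10.96 square meters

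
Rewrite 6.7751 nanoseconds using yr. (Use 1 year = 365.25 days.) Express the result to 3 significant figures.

1 nanosecond = 3.16881 × 10^-17 years.
Thus 6.7751 × 3.16881 × 10^-17 ≈ 2.15 × 10^-16 yr.

2.15 × 10^-16 years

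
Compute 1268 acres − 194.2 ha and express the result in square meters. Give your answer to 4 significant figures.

1268 acre = 5.13141 × 10^6 m² and 194.2 ha = 1.94200 × 10^6 m².
5.13141 × 10^6 − 1.94200 × 10^6 ≈ 3.189 × 10^6 m².

3.189 × 10^6 m²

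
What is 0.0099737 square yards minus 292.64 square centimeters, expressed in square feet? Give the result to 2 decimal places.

-0.23 ft²

0.0099737 yd² = 0.0897633 ft² and 292.64 cm² = 0.314995 ft².
0.0897633 − 0.314995 ≈ -0.23 ft².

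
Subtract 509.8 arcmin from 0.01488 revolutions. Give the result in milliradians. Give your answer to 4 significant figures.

0.01488 rev = 93.4938 mrad and 509.8 arcmin = 148.295 mrad.
93.4938 − 148.295 ≈ -54.80 mrad.

-54.80 mrad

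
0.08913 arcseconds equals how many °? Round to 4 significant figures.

1 arcsec = 0.000277778 °.
So 0.08913 × 0.000277778 ≈ 2.476 × 10^-5 °.

2.476 × 10^-5 °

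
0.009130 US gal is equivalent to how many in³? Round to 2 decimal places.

1 US gallon = 231.000 in³.
So 0.009130 × 231.000 ≈ 2.11 in³.

2.11 cubic inches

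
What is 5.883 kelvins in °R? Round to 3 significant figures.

10.6 degrees Rankine

°R = K × 9/5.
Applying the formula gives 10.6 °R.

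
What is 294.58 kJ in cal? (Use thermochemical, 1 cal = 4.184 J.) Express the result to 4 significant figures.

70410 cal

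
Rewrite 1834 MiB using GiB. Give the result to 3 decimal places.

1.791 GiB

1 MiB = 0.0009765625 gibibytes.
1834 × 0.0009765625 ≈ 1.791 GiB.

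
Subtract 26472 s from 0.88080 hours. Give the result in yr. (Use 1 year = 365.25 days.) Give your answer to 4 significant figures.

0.88080 h = 0.000100479 yr and 26472 s = 0.000838847 yr.
0.000100479 − 0.000838847 ≈ -0.0007384 yr.

-0.0007384 yr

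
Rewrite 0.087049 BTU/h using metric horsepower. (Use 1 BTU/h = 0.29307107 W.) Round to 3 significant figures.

1 BTU per hour = 0.000398466 metric horsepower.
Thus 0.087049 × 0.000398466 ≈ 3.47e-5 PS.

3.47e-5 PS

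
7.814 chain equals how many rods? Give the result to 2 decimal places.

31.26 rod

1 chain = 4.00000 rods.
7.814 × 4.00000 ≈ 31.26 rod.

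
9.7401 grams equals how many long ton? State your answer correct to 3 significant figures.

1 g = 9.84207 × 10^-7 long tons.
9.7401 × 9.84207 × 10^-7 ≈ 9.59 × 10^-6 long ton.

9.59 × 10^-6 long ton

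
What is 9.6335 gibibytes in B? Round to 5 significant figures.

1.0344e+10 B

1 GiB = 1.07374e+9 B.
Thus 9.6335 × 1.07374e+9 ≈ 1.0344e+10 B.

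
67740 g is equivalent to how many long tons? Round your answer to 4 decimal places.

0.0667 long ton

1 gram = 9.84207e-7 long ton.
Then 67740 × 9.84207e-7 ≈ 0.0667 long ton.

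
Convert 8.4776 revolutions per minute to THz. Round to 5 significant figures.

1 rpm = 1.66667e-14 THz.
So 8.4776 × 1.66667e-14 ≈ 1.4129e-13 THz.

1.4129e-13 THz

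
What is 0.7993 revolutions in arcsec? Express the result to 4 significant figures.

1 rev = 1.29600e+6 arcsec.
Thus 0.7993 × 1.29600e+6 ≈ 1.036e+6 arcsec.

1.036e+6 arcseconds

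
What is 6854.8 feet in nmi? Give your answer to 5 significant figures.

1.1282 nautical miles

1 foot = 0.000164579 nmi.
6854.8 × 0.000164579 ≈ 1.1282 nmi.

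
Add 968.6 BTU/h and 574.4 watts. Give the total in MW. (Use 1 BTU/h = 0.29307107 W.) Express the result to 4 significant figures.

0.0008583 MW

968.6 BTU/h = 0.000283869 MW and 574.4 W = 0.000574400 MW.
0.000283869 + 0.000574400 ≈ 0.0008583 MW.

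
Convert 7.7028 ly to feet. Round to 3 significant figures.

2.39 × 10^17 feet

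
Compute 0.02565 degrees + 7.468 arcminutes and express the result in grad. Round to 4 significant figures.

0.02565 ° = 0.0285000 grad and 7.468 arcmin = 0.138296 grad.
0.0285000 + 0.138296 ≈ 0.1668 grad.

0.1668 gradians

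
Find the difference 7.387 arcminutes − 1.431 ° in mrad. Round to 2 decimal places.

7.387 arcmin = 2.14879 mrad and 1.431 ° = 24.9757 mrad.
2.14879 − 24.9757 ≈ -22.83 mrad.

-22.83 mrad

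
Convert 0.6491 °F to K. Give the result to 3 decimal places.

255.733 K

K = (°F + 459.67) × 5/9.
Applying the formula gives 255.733 K.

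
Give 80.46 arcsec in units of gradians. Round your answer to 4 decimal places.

1 arcsec = 0.000308642 gradians.
Thus 80.46 × 0.000308642 ≈ 0.0248 grad.

0.0248 grad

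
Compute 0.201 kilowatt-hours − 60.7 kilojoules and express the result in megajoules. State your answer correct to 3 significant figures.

0.663 megajoules

0.201 kWh = 0.723600 MJ and 60.7 kJ = 0.0607000 MJ.
0.723600 − 0.0607000 ≈ 0.663 MJ.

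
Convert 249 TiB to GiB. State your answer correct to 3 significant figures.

255000 gibibytes

1 tebibyte = 1024.00 gibibytes.
249 × 1024.00 ≈ 255000 GiB.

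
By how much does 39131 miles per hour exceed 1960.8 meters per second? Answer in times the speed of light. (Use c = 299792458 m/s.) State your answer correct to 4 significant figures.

39131 mph = 5.83508 × 10^-5 c and 1960.8 m/s = 6.54052 × 10^-6 c.
5.83508 × 10^-5 − 6.54052 × 10^-6 ≈ 5.181 × 10^-5 c.

5.181 × 10^-5 c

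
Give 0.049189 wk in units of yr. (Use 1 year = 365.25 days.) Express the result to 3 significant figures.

1 week = 0.0191650 years.
So 0.049189 × 0.0191650 ≈ 0.000943 yr.

0.000943 years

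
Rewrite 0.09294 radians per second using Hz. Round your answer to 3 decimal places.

1 radian per second = 0.159155 hertz.
0.09294 × 0.159155 ≈ 0.015 Hz.

0.015 hertz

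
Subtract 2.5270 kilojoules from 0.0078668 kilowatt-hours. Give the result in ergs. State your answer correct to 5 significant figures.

2.5793e+11 ergs

0.0078668 kWh = 2.832048e+11 erg and 2.5270 kJ = 2.527000e+10 erg.
2.832048e+11 − 2.527000e+10 ≈ 2.5793e+11 erg.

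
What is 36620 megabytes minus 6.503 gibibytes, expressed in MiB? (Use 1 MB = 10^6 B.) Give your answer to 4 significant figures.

28260 mebibytes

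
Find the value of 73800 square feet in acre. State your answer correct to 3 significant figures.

1 ft² = 2.29568e-5 acres.
73800 × 2.29568e-5 ≈ 1.69 acre.

1.69 acre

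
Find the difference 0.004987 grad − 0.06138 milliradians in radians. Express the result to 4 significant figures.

0.004987 grad = 7.83356e-5 rad and 0.06138 mrad = 6.13800e-5 rad.
7.83356e-5 − 6.13800e-5 ≈ 1.696e-5 rad.

1.696e-5 radians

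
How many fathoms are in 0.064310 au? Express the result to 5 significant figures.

1 astronomical unit = 8.18011e+10 fathom.
Thus 0.064310 × 8.18011e+10 ≈ 5.2606e+9 fathom.

5.2606e+9 fathoms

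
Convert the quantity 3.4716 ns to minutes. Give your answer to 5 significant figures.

5.7860e-11 minutes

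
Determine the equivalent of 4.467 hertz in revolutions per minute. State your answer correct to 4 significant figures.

1 Hz = 60.0000 revolutions per minute.
Thus 4.467 × 60.0000 ≈ 268.0 rpm.

268.0 rpm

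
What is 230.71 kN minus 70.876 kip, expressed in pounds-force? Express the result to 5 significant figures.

230.71 kN = 51865.7 lbf and 70.876 kip = 70876.0 lbf.
51865.7 − 70876.0 ≈ -19010 lbf.

-19010 lbf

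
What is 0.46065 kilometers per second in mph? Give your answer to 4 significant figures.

1030 mph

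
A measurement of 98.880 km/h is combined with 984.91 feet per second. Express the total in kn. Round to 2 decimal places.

98.880 km/h = 53.3909 kn and 984.91 ft/s = 583.543 kn.
53.3909 + 583.543 ≈ 636.93 kn.

636.93 knots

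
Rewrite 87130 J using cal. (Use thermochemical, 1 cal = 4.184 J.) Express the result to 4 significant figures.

1 J = 0.239006 calories.
Thus 87130 × 0.239006 ≈ 20820 cal.

20820 cal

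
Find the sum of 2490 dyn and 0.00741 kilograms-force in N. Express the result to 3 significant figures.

0.0976 N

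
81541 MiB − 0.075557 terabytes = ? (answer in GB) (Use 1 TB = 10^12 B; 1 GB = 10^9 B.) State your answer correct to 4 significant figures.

9.945 GB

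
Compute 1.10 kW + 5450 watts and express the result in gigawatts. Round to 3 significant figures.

6.55e-6 GW

1.10 kW = 1.10000e-6 GW and 5450 W = 5.45000e-6 GW.
1.10000e-6 + 5.45000e-6 ≈ 6.55e-6 GW.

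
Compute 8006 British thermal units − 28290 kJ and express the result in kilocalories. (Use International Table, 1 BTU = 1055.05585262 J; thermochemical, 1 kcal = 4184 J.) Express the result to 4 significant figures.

-4743 kilocalories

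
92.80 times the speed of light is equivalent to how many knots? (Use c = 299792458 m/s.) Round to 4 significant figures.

5.408 × 10^10 knots

1 c = 5.82750 × 10^8 knots.
Thus 92.80 × 5.82750 × 10^8 ≈ 5.408 × 10^10 kn.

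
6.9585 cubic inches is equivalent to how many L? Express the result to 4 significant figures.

1 in³ = 0.0163871 L.
6.9585 × 0.0163871 ≈ 0.1140 L.

0.1140 L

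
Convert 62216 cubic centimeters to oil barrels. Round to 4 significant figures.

0.3913 bbl

1 cm³ = 6.28981e-6 oil barrels.
So 62216 × 6.28981e-6 ≈ 0.3913 bbl.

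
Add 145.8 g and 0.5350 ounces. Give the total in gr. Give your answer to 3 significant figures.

145.8 g = 2250.038 gr and 0.5350 oz = 234.0625 gr.
2250.038 + 234.0625 ≈ 2480 gr.

2480 grains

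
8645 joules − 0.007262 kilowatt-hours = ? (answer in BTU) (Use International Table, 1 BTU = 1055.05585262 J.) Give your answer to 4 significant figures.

-16.59 BTU

8645 J = 8.19388 BTU and 0.007262 kWh = 24.7790 BTU.
8.19388 − 24.7790 ≈ -16.59 BTU.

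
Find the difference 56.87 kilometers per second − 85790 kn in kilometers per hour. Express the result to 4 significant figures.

45850 km/h

56.87 km/s = 204732 km/h and 85790 kn = 158883 km/h.
204732 − 158883 ≈ 45850 km/h.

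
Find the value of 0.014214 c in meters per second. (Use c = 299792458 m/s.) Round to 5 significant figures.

4.2612e+6 meters per second

1 c = 2.99792e+8 m/s.
0.014214 × 2.99792e+8 ≈ 4.2612e+6 m/s.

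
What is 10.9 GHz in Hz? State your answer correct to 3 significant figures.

1.09 × 10^10 hertz

1 GHz = 1.00000 × 10^9 hertz.
10.9 × 1.00000 × 10^9 ≈ 1.09 × 10^10 Hz.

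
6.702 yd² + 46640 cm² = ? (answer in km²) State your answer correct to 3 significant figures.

1.03e-5 km²

6.702 yd² = 5.60373e-6 km² and 46640 cm² = 4.66400e-6 km².
5.60373e-6 + 4.66400e-6 ≈ 1.03e-5 km².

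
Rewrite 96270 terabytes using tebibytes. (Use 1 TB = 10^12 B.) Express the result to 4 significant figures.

87560 tebibytes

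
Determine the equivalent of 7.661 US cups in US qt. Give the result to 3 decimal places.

1 US cup = 0.250000 US quarts.
Then 7.661 × 0.250000 ≈ 1.915 US qt.

1.915 US quarts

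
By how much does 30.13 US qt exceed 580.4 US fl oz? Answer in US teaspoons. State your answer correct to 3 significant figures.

2300 US tsp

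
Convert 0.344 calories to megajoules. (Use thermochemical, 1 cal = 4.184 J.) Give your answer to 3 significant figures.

1.44e-6 MJ

1 cal = 4.18400e-6 megajoules.
So 0.344 × 4.18400e-6 ≈ 1.44e-6 MJ.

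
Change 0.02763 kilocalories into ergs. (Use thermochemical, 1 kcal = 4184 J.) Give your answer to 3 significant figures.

1.16 × 10^9 erg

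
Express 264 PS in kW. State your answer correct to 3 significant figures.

1 PS = 0.735499 kW.
So 264 × 0.735499 ≈ 194 kW.

194 kilowatts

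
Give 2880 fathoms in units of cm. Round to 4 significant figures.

1 fathom = 182.880 centimeters.
Thus 2880 × 182.880 ≈ 526700 cm.

526700 centimeters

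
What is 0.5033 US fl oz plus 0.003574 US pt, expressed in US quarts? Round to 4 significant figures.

0.01752 US qt

0.5033 US fl oz = 0.0157281 US qt and 0.003574 US pt = 0.00178700 US qt.
0.0157281 + 0.00178700 ≈ 0.01752 US qt.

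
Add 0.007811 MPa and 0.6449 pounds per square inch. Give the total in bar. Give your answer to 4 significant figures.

0.007811 MPa = 0.0781100 bar and 0.6449 psi = 0.0444643 bar.
0.0781100 + 0.0444643 ≈ 0.1226 bar.

0.1226 bar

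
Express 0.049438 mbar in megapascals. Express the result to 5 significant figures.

1 mbar = 0.000100000 megapascals.
So 0.049438 × 0.000100000 ≈ 4.9438 × 10^-6 MPa.

4.9438 × 10^-6 MPa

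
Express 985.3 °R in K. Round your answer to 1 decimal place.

547.4 K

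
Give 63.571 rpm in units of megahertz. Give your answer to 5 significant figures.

1.0595e-6 MHz

1 revolution per minute = 1.66667e-8 megahertz.
Thus 63.571 × 1.66667e-8 ≈ 1.0595e-6 MHz.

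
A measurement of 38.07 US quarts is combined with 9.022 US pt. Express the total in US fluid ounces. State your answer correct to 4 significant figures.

1363 US fluid ounces

38.07 US qt = 1218.24 US fl oz and 9.022 US pt = 144.352 US fl oz.
1218.24 + 144.352 ≈ 1363 US fl oz.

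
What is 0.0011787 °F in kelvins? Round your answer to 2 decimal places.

K = (°F + 459.67) × 5/9.
Applying the formula gives 255.37 K.

255.37 K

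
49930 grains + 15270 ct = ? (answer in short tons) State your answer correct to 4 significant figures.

0.006933 short tons

49930 gr = 0.00356643 short ton and 15270 ct = 0.00336646 short ton.
0.00356643 + 0.00336646 ≈ 0.006933 short ton.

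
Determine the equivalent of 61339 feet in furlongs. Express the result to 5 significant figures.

1 ft = 0.00151515 furlong.
Thus 61339 × 0.00151515 ≈ 92.938 furlong.

92.938 furlongs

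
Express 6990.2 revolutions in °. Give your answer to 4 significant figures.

1 rev = 360.000 °.
6990.2 × 360.000 ≈ 2.516e+6 °.

2.516e+6 °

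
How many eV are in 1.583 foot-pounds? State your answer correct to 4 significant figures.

1.340 × 10^19 electronvolts

1 ft·lbf = 8.46235 × 10^18 eV.
Thus 1.583 × 8.46235 × 10^18 ≈ 1.340 × 10^19 eV.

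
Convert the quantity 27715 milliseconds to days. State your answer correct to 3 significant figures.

1 ms = 1.15741e-8 days.
Then 27715 × 1.15741e-8 ≈ 0.000321 d.

0.000321 d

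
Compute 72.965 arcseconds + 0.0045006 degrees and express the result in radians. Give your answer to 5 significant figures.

72.965 arcsec = 0.000353744 rad and 0.0045006 ° = 7.85503e-5 rad.
0.000353744 + 7.85503e-5 ≈ 0.00043229 rad.

0.00043229 radians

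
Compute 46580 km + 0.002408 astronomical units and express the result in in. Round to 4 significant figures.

46580 km = 1.83386e+9 in and 0.002408 au = 1.41823e+10 in.
1.83386e+9 + 1.41823e+10 ≈ 1.602e+10 in.

1.602e+10 inches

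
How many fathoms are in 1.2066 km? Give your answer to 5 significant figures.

659.78 fathom

1 kilometer = 546.807 fathoms.
So 1.2066 × 546.807 ≈ 659.78 fathom.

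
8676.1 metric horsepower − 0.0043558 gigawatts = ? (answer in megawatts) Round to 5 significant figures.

2.0255 megawatts

8676.1 PS = 6.38126 MW and 0.0043558 GW = 4.35580 MW.
6.38126 − 4.35580 ≈ 2.0255 MW.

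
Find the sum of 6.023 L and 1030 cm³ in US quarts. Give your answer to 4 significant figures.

7.453 US quarts

6.023 L = 6.36443 US qt and 1030 cm³ = 1.08839 US qt.
6.36443 + 1.08839 ≈ 7.453 US qt.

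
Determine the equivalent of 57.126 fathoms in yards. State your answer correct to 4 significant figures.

1 fathom = 2.00000 yards.
Thus 57.126 × 2.00000 ≈ 114.3 yd.

114.3 yd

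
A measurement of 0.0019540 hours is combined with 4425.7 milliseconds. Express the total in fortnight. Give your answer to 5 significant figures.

0.0019540 h = 5.81548 × 10^-6 fortnight and 4425.7 ms = 3.65881 × 10^-6 fortnight.
5.81548 × 10^-6 + 3.65881 × 10^-6 ≈ 9.4743 × 10^-6 fortnight.

9.4743 × 10^-6 fortnights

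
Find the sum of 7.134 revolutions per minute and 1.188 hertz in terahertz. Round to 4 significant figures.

1.307e-12 THz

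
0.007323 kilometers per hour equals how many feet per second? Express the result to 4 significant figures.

0.006674 feet per second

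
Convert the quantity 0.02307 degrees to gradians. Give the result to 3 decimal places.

1 degree = 1.11111 gradians.
Then 0.02307 × 1.11111 ≈ 0.026 grad.

0.026 grad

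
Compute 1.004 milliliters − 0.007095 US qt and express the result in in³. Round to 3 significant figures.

-0.348 in³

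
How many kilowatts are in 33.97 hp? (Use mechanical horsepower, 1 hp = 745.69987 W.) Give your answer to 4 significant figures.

1 hp = 0.745700 kilowatts.
Thus 33.97 × 0.745700 ≈ 25.33 kW.

25.33 kilowatts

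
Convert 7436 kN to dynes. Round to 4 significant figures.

7.436 × 10^11 dynes

1 kilonewton = 1.00000 × 10^8 dynes.
So 7436 × 1.00000 × 10^8 ≈ 7.436 × 10^11 dyn.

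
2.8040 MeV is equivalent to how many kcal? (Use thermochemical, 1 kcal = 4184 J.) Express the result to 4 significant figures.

1 MeV = 3.82929e-17 kcal.
Then 2.8040 × 3.82929e-17 ≈ 1.074e-16 kcal.

1.074e-16 kcal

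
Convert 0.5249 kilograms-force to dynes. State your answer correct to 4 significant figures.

514800 dyn

1 kilogram-force = 980665 dynes.
Then 0.5249 × 980665 ≈ 514800 dyn.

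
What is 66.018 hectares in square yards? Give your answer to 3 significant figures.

790000 square yards

1 hectare = 11959.9 yd².
66.018 × 11959.9 ≈ 790000 yd².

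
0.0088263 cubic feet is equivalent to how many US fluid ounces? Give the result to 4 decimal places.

1 cubic foot = 957.506 US fluid ounces.
Thus 0.0088263 × 957.506 ≈ 8.4512 US fl oz.

8.4512 US fluid ounces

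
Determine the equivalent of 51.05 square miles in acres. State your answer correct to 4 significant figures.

1 square mile = 640.000 acre.
Thus 51.05 × 640.000 ≈ 32670 acre.

32670 acres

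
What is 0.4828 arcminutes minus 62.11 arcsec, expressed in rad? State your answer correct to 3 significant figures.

0.4828 arcmin = 0.000140441 rad and 62.11 arcsec = 0.000301118 rad.
0.000140441 − 0.000301118 ≈ -0.000161 rad.

-0.000161 rad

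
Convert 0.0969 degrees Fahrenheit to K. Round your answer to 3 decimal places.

255.426 K

K = (°F + 459.67) × 5/9.
Applying the formula gives 255.426 K.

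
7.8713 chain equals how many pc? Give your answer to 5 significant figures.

1 chain = 6.51941 × 10^-16 parsecs.
Thus 7.8713 × 6.51941 × 10^-16 ≈ 5.1316 × 10^-15 pc.

5.1316 × 10^-15 pc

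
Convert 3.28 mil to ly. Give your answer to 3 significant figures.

1 mil = 2.68478 × 10^-21 light-years.
Thus 3.28 × 2.68478 × 10^-21 ≈ 8.81 × 10^-21 ly.

8.81 × 10^-21 ly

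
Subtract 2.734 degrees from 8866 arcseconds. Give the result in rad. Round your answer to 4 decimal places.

8866 arcsec = 0.0429836 rad and 2.734 ° = 0.0477173 rad.
0.0429836 − 0.0477173 ≈ -0.0047 rad.

-0.0047 rad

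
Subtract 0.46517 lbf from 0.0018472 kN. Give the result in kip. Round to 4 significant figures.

0.0018472 kN = 0.000415267 kip and 0.46517 lbf = 0.000465170 kip.
0.000415267 − 0.000465170 ≈ -4.990e-5 kip.

-4.990e-5 kips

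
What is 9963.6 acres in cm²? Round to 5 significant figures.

4.0321 × 10^11 cm²

1 acre = 4.04686 × 10^7 cm².
Thus 9963.6 × 4.04686 × 10^7 ≈ 4.0321 × 10^11 cm².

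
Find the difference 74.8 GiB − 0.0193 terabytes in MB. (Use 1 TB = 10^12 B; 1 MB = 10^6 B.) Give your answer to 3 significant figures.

61000 megabytes

74.8 GiB = 80315.9 MB and 0.0193 TB = 19300.0 MB.
80315.9 − 19300.0 ≈ 61000 MB.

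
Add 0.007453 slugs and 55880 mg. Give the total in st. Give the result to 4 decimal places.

0.007453 slug = 0.0171281 st and 55880 mg = 0.00879959 st.
0.0171281 + 0.00879959 ≈ 0.0259 st.

0.0259 st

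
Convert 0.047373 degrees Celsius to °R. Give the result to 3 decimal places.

491.755 °R

°R = (°C + 273.15) × 9/5.
Applying the formula gives 491.755 °R.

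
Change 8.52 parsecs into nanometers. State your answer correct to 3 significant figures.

1 parsec = 3.08568 × 10^25 nanometers.
Then 8.52 × 3.08568 × 10^25 ≈ 2.63 × 10^26 nm.

2.63 × 10^26 nm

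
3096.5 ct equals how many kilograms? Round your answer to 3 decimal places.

1 carat = 0.000200000 kilograms.
Thus 3096.5 × 0.000200000 ≈ 0.619 kg.

0.619 kilograms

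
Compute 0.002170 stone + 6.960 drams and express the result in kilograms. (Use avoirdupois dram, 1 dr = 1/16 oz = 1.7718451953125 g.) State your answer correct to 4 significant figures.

0.002170 st = 0.0137801 kg and 6.960 dr = 0.0123320 kg.
0.0137801 + 0.0123320 ≈ 0.02611 kg.

0.02611 kg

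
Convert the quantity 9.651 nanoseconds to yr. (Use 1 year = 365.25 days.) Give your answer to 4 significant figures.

1 ns = 3.16881 × 10^-17 years.
So 9.651 × 3.16881 × 10^-17 ≈ 3.058 × 10^-16 yr.

3.058 × 10^-16 yr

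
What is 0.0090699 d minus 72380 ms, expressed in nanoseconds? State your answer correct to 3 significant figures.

7.11 × 10^11 ns

0.0090699 d = 7.83639 × 10^11 ns and 72380 ms = 7.23800 × 10^10 ns.
7.83639 × 10^11 − 7.23800 × 10^10 ≈ 7.11 × 10^11 ns.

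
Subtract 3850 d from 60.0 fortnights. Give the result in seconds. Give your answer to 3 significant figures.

-2.60 × 10^8 s

60.0 fortnight = 7.25760 × 10^7 s and 3850 d = 3.32640 × 10^8 s.
7.25760 × 10^7 − 3.32640 × 10^8 ≈ -2.60 × 10^8 s.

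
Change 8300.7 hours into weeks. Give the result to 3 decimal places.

49.409 weeks

1 h = 0.00595238 wk.
8300.7 × 0.00595238 ≈ 49.409 wk.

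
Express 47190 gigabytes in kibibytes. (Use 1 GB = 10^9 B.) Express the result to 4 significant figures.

4.608e+10 KiB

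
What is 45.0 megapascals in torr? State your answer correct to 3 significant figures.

338000 torr

1 megapascal = 7500.62 torr.
Then 45.0 × 7500.62 ≈ 338000 torr.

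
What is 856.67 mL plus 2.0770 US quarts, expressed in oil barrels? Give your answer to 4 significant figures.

856.67 mL = 0.00538829 bbl and 2.0770 US qt = 0.0123631 bbl.
0.00538829 + 0.0123631 ≈ 0.01775 bbl.

0.01775 bbl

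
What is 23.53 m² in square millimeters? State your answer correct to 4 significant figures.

2.353e+7 mm²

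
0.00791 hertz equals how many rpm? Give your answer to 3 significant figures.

0.475 rpm

1 hertz = 60.0000 rpm.
0.00791 × 60.0000 ≈ 0.475 rpm.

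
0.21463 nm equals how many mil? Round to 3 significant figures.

8.45e-6 mil

1 nanometer = 3.93701e-5 mil.
0.21463 × 3.93701e-5 ≈ 8.45e-6 mil.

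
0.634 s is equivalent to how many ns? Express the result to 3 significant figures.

6.34 × 10^8 ns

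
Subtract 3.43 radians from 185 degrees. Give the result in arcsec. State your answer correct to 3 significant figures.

185 ° = 666000 arcsec and 3.43 rad = 707488 arcsec.
666000 − 707488 ≈ -41500 arcsec.

-41500 arcsec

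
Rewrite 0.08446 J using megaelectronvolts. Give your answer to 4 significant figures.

1 J = 6.24151e+12 MeV.
0.08446 × 6.24151e+12 ≈ 5.272e+11 MeV.

5.272e+11 MeV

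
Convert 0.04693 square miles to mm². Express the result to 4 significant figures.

1 square mile = 2.58999e+12 mm².
So 0.04693 × 2.58999e+12 ≈ 1.215e+11 mm².

1.215e+11 mm²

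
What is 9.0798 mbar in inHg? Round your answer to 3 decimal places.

0.268 inches of mercury

1 mbar = 0.0295300 inHg.
So 9.0798 × 0.0295300 ≈ 0.268 inHg.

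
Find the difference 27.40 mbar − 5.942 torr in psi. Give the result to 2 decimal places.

0.28 pounds per square inch

27.40 mbar = 0.397403 psi and 5.942 torr = 0.114899 psi.
0.397403 − 0.114899 ≈ 0.28 psi.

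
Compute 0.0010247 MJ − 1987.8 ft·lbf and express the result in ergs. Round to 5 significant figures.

-1.6704 × 10^10 ergs

0.0010247 MJ = 1.02470 × 10^10 erg and 1987.8 ft·lbf = 2.69509 × 10^10 erg.
1.02470 × 10^10 − 2.69509 × 10^10 ≈ -1.6704 × 10^10 erg.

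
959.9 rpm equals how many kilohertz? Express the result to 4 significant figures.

1 rpm = 1.66667 × 10^-5 kilohertz.
Then 959.9 × 1.66667 × 10^-5 ≈ 0.01600 kHz.

0.01600 kilohertz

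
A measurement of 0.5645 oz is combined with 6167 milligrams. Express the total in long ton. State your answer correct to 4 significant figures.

2.182e-5 long tons

0.5645 oz = 1.57506e-5 long ton and 6167 mg = 6.06960e-6 long ton.
1.57506e-5 + 6.06960e-6 ≈ 2.182e-5 long ton.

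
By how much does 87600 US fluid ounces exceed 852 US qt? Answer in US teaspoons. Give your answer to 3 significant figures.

87600 US fl oz = 525600 US tsp and 852 US qt = 163584 US tsp.
525600 − 163584 ≈ 362000 US tsp.

362000 US teaspoons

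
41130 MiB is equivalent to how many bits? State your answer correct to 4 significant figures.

3.450e+11 bit

1 mebibyte = 8.38861e+6 bits.
So 41130 × 8.38861e+6 ≈ 3.450e+11 bit.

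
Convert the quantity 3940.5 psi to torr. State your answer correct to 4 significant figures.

203800 torr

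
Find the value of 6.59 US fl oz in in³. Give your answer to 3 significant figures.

11.9 in³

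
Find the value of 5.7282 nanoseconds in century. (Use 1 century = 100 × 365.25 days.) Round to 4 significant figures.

1 nanosecond = 3.16881 × 10^-19 century.
Thus 5.7282 × 3.16881 × 10^-19 ≈ 1.815 × 10^-18 century.

1.815 × 10^-18 centuries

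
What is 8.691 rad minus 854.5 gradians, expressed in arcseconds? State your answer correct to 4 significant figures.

8.691 rad = 1.79265 × 10^6 arcsec and 854.5 grad = 2.76858 × 10^6 arcsec.
1.79265 × 10^6 − 2.76858 × 10^6 ≈ -975900 arcsec.

-975900 arcseconds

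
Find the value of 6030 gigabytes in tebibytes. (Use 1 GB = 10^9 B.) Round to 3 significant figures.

1 gigabyte = 0.000909495 tebibytes.
6030 × 0.000909495 ≈ 5.48 TiB.

5.48 TiB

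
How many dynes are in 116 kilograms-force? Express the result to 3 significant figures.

1.14e+8 dyn

1 kgf = 980665 dyn.
116 × 980665 ≈ 1.14e+8 dyn.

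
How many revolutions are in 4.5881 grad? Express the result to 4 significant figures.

0.01147 rev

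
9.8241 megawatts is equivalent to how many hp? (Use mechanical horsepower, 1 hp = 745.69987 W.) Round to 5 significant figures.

13174 hp

1 MW = 1341.02 horsepower.
Thus 9.8241 × 1341.02 ≈ 13174 hp.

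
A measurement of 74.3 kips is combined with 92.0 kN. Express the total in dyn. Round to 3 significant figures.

74.3 kip = 3.30503 × 10^10 dyn and 92.0 kN = 9.20000 × 10^9 dyn.
3.30503 × 10^10 + 9.20000 × 10^9 ≈ 4.23 × 10^10 dyn.

4.23 × 10^10 dynes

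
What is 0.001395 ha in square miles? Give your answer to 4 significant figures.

5.386e-6 square miles

1 hectare = 0.00386102 mi².
Thus 0.001395 × 0.00386102 ≈ 5.386e-6 mi².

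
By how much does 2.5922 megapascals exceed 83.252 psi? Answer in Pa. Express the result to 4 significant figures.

2.018e+6 Pa

2.5922 MPa = 2.59220e+6 Pa and 83.252 psi = 574002 Pa.
2.59220e+6 − 574002 ≈ 2.018e+6 Pa.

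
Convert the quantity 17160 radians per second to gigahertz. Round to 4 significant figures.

1 radian per second = 1.59155 × 10^-10 gigahertz.
Thus 17160 × 1.59155 × 10^-10 ≈ 2.731 × 10^-6 GHz.

2.731 × 10^-6 GHz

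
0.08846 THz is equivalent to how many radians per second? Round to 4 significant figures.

5.558e+11 radians per second

1 terahertz = 6.28319e+12 rad/s.
Thus 0.08846 × 6.28319e+12 ≈ 5.558e+11 rad/s.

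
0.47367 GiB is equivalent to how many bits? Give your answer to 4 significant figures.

4.069 × 10^9 bit

1 GiB = 8.58993 × 10^9 bits.
Then 0.47367 × 8.58993 × 10^9 ≈ 4.069 × 10^9 bit.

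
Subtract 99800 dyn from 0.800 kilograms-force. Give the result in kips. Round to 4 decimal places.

0.800 kgf = 0.00176370 kip and 99800 dyn = 0.000224359 kip.
0.00176370 − 0.000224359 ≈ 0.0015 kip.

0.0015 kip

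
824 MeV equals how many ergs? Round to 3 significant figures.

0.00132 erg

1 megaelectronvolt = 1.60218e-6 erg.
Thus 824 × 1.60218e-6 ≈ 0.00132 erg.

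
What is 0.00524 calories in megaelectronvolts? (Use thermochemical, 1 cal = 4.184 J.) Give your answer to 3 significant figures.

1.37 × 10^11 megaelectronvolts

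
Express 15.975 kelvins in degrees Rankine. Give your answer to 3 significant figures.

28.8 °R

°R = K × 9/5.
Applying the formula gives 28.8 °R.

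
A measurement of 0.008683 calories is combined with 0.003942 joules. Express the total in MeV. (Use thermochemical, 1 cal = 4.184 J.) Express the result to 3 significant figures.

2.51 × 10^11 MeV

0.008683 cal = 2.26752 × 10^11 MeV and 0.003942 J = 2.46040 × 10^10 MeV.
2.26752 × 10^11 + 2.46040 × 10^10 ≈ 2.51 × 10^11 MeV.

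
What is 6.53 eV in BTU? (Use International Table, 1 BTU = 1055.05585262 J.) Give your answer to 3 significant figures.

9.92 × 10^-22 BTU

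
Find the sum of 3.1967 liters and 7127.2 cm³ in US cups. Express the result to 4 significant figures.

43.64 US cups

3.1967 L = 13.5117 US cup and 7127.2 cm³ = 30.1249 US cup.
13.5117 + 30.1249 ≈ 43.64 US cup.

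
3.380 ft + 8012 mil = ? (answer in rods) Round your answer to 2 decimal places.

0.25 rod

3.380 ft = 0.204848 rod and 8012 mil = 0.0404646 rod.
0.204848 + 0.0404646 ≈ 0.25 rod.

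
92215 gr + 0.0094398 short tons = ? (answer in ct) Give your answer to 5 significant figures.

72695 ct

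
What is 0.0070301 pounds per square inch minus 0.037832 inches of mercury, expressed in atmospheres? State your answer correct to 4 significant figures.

0.0070301 psi = 0.000478370 atm and 0.037832 inHg = 0.00126439 atm.
0.000478370 − 0.00126439 ≈ -0.0007860 atm.

-0.0007860 atmospheres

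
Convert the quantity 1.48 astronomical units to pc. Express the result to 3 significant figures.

1 au = 4.84814e-6 pc.
1.48 × 4.84814e-6 ≈ 7.18e-6 pc.

7.18e-6 pc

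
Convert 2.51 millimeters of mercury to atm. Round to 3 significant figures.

0.00330 atm

1 mmHg = 0.00131579 atm.
Thus 2.51 × 0.00131579 ≈ 0.00330 atm.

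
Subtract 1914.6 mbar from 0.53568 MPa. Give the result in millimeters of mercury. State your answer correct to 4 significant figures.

0.53568 MPa = 4017.93 mmHg and 1914.6 mbar = 1436.07 mmHg.
4017.93 − 1436.07 ≈ 2582 mmHg.

2582 mmHg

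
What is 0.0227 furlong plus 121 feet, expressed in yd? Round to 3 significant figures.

45.3 yd

0.0227 furlong = 4.99400 yd and 121 ft = 40.3333 yd.
4.99400 + 40.3333 ≈ 45.3 yd.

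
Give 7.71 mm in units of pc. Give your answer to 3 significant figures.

2.50 × 10^-19 pc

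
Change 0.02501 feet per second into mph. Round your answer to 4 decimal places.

0.0171 miles per hour

1 foot per second = 0.681818 mph.
Then 0.02501 × 0.681818 ≈ 0.0171 mph.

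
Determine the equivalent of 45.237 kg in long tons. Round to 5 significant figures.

0.044523 long ton

1 kilogram = 0.000984207 long ton.
Thus 45.237 × 0.000984207 ≈ 0.044523 long ton.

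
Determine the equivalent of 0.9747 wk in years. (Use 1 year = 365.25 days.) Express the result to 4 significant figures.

0.01868 yr

1 wk = 0.0191650 years.
Then 0.9747 × 0.0191650 ≈ 0.01868 yr.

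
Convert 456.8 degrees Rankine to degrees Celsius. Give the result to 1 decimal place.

-19.4 degrees Celsius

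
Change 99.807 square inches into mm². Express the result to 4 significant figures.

1 square inch = 645.160 mm².
99.807 × 645.160 ≈ 64390 mm².

64390 square millimeters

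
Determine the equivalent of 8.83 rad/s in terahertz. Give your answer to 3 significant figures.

1 radian per second = 1.59155 × 10^-13 THz.
Then 8.83 × 1.59155 × 10^-13 ≈ 1.41 × 10^-12 THz.

1.41 × 10^-12 THz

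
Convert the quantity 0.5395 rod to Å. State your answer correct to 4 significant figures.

1 rod = 5.02920 × 10^10 Å.
0.5395 × 5.02920 × 10^10 ≈ 2.713 × 10^10 Å.

2.713 × 10^10 angstroms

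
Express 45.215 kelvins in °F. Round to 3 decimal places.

K = (°F + 459.67) × 5/9.
Applying the formula gives -378.283 °F.

-378.283 degrees Fahrenheit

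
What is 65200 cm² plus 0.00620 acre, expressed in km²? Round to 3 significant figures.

3.16e-5 km²

65200 cm² = 6.52000e-6 km² and 0.00620 acre = 2.50905e-5 km².
6.52000e-6 + 2.50905e-5 ≈ 3.16e-5 km².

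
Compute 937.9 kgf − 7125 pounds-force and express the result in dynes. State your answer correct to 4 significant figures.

-2.250e+9 dyn

937.9 kgf = 9.19766e+8 dyn and 7125 lbf = 3.16936e+9 dyn.
9.19766e+8 − 3.16936e+9 ≈ -2.250e+9 dyn.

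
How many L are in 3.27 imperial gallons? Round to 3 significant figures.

14.9 liters

1 imperial gallon = 4.54609 L.
So 3.27 × 4.54609 ≈ 14.9 L.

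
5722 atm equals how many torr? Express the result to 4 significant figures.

1 atm = 760.000 torr.
Then 5722 × 760.000 ≈ 4.349 × 10^6 torr.

4.349 × 10^6 torr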